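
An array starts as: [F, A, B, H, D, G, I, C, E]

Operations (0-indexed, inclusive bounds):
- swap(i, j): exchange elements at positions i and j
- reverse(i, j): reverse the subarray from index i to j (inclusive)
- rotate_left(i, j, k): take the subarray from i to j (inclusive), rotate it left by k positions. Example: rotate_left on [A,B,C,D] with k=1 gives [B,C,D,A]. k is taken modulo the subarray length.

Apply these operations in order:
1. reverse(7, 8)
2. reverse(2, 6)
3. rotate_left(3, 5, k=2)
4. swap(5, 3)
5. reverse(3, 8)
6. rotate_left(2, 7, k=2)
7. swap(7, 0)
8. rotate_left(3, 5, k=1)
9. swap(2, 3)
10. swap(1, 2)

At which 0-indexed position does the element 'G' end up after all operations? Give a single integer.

After 1 (reverse(7, 8)): [F, A, B, H, D, G, I, E, C]
After 2 (reverse(2, 6)): [F, A, I, G, D, H, B, E, C]
After 3 (rotate_left(3, 5, k=2)): [F, A, I, H, G, D, B, E, C]
After 4 (swap(5, 3)): [F, A, I, D, G, H, B, E, C]
After 5 (reverse(3, 8)): [F, A, I, C, E, B, H, G, D]
After 6 (rotate_left(2, 7, k=2)): [F, A, E, B, H, G, I, C, D]
After 7 (swap(7, 0)): [C, A, E, B, H, G, I, F, D]
After 8 (rotate_left(3, 5, k=1)): [C, A, E, H, G, B, I, F, D]
After 9 (swap(2, 3)): [C, A, H, E, G, B, I, F, D]
After 10 (swap(1, 2)): [C, H, A, E, G, B, I, F, D]

Answer: 4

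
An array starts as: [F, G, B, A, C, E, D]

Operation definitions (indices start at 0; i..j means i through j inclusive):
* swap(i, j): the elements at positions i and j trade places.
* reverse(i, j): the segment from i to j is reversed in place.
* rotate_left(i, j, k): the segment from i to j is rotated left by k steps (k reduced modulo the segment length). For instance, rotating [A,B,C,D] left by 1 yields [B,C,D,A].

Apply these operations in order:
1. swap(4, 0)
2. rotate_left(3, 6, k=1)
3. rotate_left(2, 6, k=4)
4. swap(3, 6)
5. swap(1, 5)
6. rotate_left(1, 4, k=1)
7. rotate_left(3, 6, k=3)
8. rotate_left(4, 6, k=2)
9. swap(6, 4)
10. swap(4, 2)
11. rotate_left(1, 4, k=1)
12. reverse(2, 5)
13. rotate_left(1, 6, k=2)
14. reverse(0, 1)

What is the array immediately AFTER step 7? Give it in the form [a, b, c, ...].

After 1 (swap(4, 0)): [C, G, B, A, F, E, D]
After 2 (rotate_left(3, 6, k=1)): [C, G, B, F, E, D, A]
After 3 (rotate_left(2, 6, k=4)): [C, G, A, B, F, E, D]
After 4 (swap(3, 6)): [C, G, A, D, F, E, B]
After 5 (swap(1, 5)): [C, E, A, D, F, G, B]
After 6 (rotate_left(1, 4, k=1)): [C, A, D, F, E, G, B]
After 7 (rotate_left(3, 6, k=3)): [C, A, D, B, F, E, G]

Answer: [C, A, D, B, F, E, G]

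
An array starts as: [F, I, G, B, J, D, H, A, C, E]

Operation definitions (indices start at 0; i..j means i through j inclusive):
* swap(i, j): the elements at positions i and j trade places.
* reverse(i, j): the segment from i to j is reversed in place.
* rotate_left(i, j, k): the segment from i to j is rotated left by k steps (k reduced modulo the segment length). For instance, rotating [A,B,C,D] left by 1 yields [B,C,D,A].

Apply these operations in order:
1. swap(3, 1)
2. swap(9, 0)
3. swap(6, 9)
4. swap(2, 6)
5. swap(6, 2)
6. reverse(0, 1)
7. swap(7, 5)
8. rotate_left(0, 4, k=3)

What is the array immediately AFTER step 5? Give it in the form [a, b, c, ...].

Answer: [E, B, G, I, J, D, F, A, C, H]

Derivation:
After 1 (swap(3, 1)): [F, B, G, I, J, D, H, A, C, E]
After 2 (swap(9, 0)): [E, B, G, I, J, D, H, A, C, F]
After 3 (swap(6, 9)): [E, B, G, I, J, D, F, A, C, H]
After 4 (swap(2, 6)): [E, B, F, I, J, D, G, A, C, H]
After 5 (swap(6, 2)): [E, B, G, I, J, D, F, A, C, H]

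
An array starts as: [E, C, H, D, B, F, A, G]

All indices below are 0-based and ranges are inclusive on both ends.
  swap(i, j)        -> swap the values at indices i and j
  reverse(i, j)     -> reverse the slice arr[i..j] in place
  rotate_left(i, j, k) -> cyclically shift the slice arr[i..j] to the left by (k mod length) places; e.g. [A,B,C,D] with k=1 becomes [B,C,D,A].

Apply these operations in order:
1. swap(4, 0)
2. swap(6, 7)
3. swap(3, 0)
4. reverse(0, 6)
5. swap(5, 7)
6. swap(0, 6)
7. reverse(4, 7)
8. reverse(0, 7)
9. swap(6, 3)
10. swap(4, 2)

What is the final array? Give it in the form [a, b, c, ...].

After 1 (swap(4, 0)): [B, C, H, D, E, F, A, G]
After 2 (swap(6, 7)): [B, C, H, D, E, F, G, A]
After 3 (swap(3, 0)): [D, C, H, B, E, F, G, A]
After 4 (reverse(0, 6)): [G, F, E, B, H, C, D, A]
After 5 (swap(5, 7)): [G, F, E, B, H, A, D, C]
After 6 (swap(0, 6)): [D, F, E, B, H, A, G, C]
After 7 (reverse(4, 7)): [D, F, E, B, C, G, A, H]
After 8 (reverse(0, 7)): [H, A, G, C, B, E, F, D]
After 9 (swap(6, 3)): [H, A, G, F, B, E, C, D]
After 10 (swap(4, 2)): [H, A, B, F, G, E, C, D]

Answer: [H, A, B, F, G, E, C, D]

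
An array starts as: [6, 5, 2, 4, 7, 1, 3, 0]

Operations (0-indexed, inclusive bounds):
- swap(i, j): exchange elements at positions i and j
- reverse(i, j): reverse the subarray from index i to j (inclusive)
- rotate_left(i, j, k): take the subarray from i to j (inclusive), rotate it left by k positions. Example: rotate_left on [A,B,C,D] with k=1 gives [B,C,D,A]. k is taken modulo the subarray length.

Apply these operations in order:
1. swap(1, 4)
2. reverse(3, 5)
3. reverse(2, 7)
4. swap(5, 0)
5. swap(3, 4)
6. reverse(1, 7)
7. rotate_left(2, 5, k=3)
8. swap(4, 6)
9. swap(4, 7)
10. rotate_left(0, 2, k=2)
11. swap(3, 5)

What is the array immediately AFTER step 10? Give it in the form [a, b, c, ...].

Answer: [4, 5, 2, 1, 7, 3, 6, 0]

Derivation:
After 1 (swap(1, 4)): [6, 7, 2, 4, 5, 1, 3, 0]
After 2 (reverse(3, 5)): [6, 7, 2, 1, 5, 4, 3, 0]
After 3 (reverse(2, 7)): [6, 7, 0, 3, 4, 5, 1, 2]
After 4 (swap(5, 0)): [5, 7, 0, 3, 4, 6, 1, 2]
After 5 (swap(3, 4)): [5, 7, 0, 4, 3, 6, 1, 2]
After 6 (reverse(1, 7)): [5, 2, 1, 6, 3, 4, 0, 7]
After 7 (rotate_left(2, 5, k=3)): [5, 2, 4, 1, 6, 3, 0, 7]
After 8 (swap(4, 6)): [5, 2, 4, 1, 0, 3, 6, 7]
After 9 (swap(4, 7)): [5, 2, 4, 1, 7, 3, 6, 0]
After 10 (rotate_left(0, 2, k=2)): [4, 5, 2, 1, 7, 3, 6, 0]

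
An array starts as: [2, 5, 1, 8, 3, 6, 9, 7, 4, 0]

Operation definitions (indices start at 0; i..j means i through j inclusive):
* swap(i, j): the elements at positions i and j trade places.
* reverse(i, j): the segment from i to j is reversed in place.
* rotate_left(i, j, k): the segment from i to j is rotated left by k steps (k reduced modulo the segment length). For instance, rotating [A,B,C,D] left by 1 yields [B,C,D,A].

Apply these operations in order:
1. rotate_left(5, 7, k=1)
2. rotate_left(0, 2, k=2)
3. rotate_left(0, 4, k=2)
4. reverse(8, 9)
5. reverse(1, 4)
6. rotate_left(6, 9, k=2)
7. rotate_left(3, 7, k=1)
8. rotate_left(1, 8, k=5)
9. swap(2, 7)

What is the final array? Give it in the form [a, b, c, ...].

After 1 (rotate_left(5, 7, k=1)): [2, 5, 1, 8, 3, 9, 7, 6, 4, 0]
After 2 (rotate_left(0, 2, k=2)): [1, 2, 5, 8, 3, 9, 7, 6, 4, 0]
After 3 (rotate_left(0, 4, k=2)): [5, 8, 3, 1, 2, 9, 7, 6, 4, 0]
After 4 (reverse(8, 9)): [5, 8, 3, 1, 2, 9, 7, 6, 0, 4]
After 5 (reverse(1, 4)): [5, 2, 1, 3, 8, 9, 7, 6, 0, 4]
After 6 (rotate_left(6, 9, k=2)): [5, 2, 1, 3, 8, 9, 0, 4, 7, 6]
After 7 (rotate_left(3, 7, k=1)): [5, 2, 1, 8, 9, 0, 4, 3, 7, 6]
After 8 (rotate_left(1, 8, k=5)): [5, 4, 3, 7, 2, 1, 8, 9, 0, 6]
After 9 (swap(2, 7)): [5, 4, 9, 7, 2, 1, 8, 3, 0, 6]

Answer: [5, 4, 9, 7, 2, 1, 8, 3, 0, 6]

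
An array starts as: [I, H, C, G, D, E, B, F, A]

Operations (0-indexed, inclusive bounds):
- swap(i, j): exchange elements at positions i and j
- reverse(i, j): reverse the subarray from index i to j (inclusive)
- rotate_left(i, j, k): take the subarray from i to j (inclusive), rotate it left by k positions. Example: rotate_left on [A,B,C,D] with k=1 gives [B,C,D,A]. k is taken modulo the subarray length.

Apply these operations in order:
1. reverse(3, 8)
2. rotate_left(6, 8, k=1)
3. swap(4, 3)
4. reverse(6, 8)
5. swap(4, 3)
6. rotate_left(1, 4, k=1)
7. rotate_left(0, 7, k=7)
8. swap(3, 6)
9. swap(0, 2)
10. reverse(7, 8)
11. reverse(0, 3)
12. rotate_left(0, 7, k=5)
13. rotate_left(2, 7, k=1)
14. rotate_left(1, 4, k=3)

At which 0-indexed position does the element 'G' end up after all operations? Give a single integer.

After 1 (reverse(3, 8)): [I, H, C, A, F, B, E, D, G]
After 2 (rotate_left(6, 8, k=1)): [I, H, C, A, F, B, D, G, E]
After 3 (swap(4, 3)): [I, H, C, F, A, B, D, G, E]
After 4 (reverse(6, 8)): [I, H, C, F, A, B, E, G, D]
After 5 (swap(4, 3)): [I, H, C, A, F, B, E, G, D]
After 6 (rotate_left(1, 4, k=1)): [I, C, A, F, H, B, E, G, D]
After 7 (rotate_left(0, 7, k=7)): [G, I, C, A, F, H, B, E, D]
After 8 (swap(3, 6)): [G, I, C, B, F, H, A, E, D]
After 9 (swap(0, 2)): [C, I, G, B, F, H, A, E, D]
After 10 (reverse(7, 8)): [C, I, G, B, F, H, A, D, E]
After 11 (reverse(0, 3)): [B, G, I, C, F, H, A, D, E]
After 12 (rotate_left(0, 7, k=5)): [H, A, D, B, G, I, C, F, E]
After 13 (rotate_left(2, 7, k=1)): [H, A, B, G, I, C, F, D, E]
After 14 (rotate_left(1, 4, k=3)): [H, I, A, B, G, C, F, D, E]

Answer: 4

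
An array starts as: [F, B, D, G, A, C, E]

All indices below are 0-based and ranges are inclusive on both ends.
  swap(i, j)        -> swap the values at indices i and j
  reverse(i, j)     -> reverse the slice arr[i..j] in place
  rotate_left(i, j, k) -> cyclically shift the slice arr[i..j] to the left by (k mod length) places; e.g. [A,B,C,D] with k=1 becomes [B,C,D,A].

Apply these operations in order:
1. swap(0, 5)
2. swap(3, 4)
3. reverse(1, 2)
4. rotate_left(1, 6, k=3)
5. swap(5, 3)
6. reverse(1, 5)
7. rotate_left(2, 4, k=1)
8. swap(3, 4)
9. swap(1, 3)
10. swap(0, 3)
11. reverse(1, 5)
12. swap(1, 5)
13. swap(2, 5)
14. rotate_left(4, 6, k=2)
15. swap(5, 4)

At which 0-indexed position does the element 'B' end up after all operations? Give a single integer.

Answer: 4

Derivation:
After 1 (swap(0, 5)): [C, B, D, G, A, F, E]
After 2 (swap(3, 4)): [C, B, D, A, G, F, E]
After 3 (reverse(1, 2)): [C, D, B, A, G, F, E]
After 4 (rotate_left(1, 6, k=3)): [C, G, F, E, D, B, A]
After 5 (swap(5, 3)): [C, G, F, B, D, E, A]
After 6 (reverse(1, 5)): [C, E, D, B, F, G, A]
After 7 (rotate_left(2, 4, k=1)): [C, E, B, F, D, G, A]
After 8 (swap(3, 4)): [C, E, B, D, F, G, A]
After 9 (swap(1, 3)): [C, D, B, E, F, G, A]
After 10 (swap(0, 3)): [E, D, B, C, F, G, A]
After 11 (reverse(1, 5)): [E, G, F, C, B, D, A]
After 12 (swap(1, 5)): [E, D, F, C, B, G, A]
After 13 (swap(2, 5)): [E, D, G, C, B, F, A]
After 14 (rotate_left(4, 6, k=2)): [E, D, G, C, A, B, F]
After 15 (swap(5, 4)): [E, D, G, C, B, A, F]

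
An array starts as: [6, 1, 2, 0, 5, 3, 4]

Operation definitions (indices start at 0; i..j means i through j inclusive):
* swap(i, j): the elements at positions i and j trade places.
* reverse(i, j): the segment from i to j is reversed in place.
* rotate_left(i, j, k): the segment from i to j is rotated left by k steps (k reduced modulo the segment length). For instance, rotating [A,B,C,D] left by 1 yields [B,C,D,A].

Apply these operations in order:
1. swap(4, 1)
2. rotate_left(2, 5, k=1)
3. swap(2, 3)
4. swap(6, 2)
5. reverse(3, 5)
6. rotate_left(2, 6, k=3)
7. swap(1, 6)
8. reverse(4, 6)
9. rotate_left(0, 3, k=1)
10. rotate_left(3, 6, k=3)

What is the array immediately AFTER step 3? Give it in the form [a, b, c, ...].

Answer: [6, 5, 1, 0, 3, 2, 4]

Derivation:
After 1 (swap(4, 1)): [6, 5, 2, 0, 1, 3, 4]
After 2 (rotate_left(2, 5, k=1)): [6, 5, 0, 1, 3, 2, 4]
After 3 (swap(2, 3)): [6, 5, 1, 0, 3, 2, 4]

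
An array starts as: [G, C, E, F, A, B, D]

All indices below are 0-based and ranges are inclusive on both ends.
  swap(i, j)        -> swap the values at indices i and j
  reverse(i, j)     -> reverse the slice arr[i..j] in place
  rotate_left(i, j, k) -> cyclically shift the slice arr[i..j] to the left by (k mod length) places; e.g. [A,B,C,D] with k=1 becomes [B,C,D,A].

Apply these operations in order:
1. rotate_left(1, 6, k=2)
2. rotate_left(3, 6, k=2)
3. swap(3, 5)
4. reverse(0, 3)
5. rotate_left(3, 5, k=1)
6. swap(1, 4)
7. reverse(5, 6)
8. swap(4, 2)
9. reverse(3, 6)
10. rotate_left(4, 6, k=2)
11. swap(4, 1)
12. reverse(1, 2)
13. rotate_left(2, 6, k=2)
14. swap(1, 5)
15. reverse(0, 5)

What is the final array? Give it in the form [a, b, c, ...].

Answer: [A, F, D, C, E, B, G]

Derivation:
After 1 (rotate_left(1, 6, k=2)): [G, F, A, B, D, C, E]
After 2 (rotate_left(3, 6, k=2)): [G, F, A, C, E, B, D]
After 3 (swap(3, 5)): [G, F, A, B, E, C, D]
After 4 (reverse(0, 3)): [B, A, F, G, E, C, D]
After 5 (rotate_left(3, 5, k=1)): [B, A, F, E, C, G, D]
After 6 (swap(1, 4)): [B, C, F, E, A, G, D]
After 7 (reverse(5, 6)): [B, C, F, E, A, D, G]
After 8 (swap(4, 2)): [B, C, A, E, F, D, G]
After 9 (reverse(3, 6)): [B, C, A, G, D, F, E]
After 10 (rotate_left(4, 6, k=2)): [B, C, A, G, E, D, F]
After 11 (swap(4, 1)): [B, E, A, G, C, D, F]
After 12 (reverse(1, 2)): [B, A, E, G, C, D, F]
After 13 (rotate_left(2, 6, k=2)): [B, A, C, D, F, E, G]
After 14 (swap(1, 5)): [B, E, C, D, F, A, G]
After 15 (reverse(0, 5)): [A, F, D, C, E, B, G]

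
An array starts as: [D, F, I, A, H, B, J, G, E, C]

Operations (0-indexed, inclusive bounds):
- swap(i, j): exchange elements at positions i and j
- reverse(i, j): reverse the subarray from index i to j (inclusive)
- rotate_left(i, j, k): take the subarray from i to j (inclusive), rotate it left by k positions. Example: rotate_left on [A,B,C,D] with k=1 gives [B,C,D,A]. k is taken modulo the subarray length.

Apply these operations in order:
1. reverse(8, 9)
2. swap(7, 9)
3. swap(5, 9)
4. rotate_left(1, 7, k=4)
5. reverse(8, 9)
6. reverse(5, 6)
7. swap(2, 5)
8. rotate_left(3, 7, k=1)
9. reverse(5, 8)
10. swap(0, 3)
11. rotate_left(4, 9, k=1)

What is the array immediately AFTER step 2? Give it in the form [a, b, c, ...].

After 1 (reverse(8, 9)): [D, F, I, A, H, B, J, G, C, E]
After 2 (swap(7, 9)): [D, F, I, A, H, B, J, E, C, G]

Answer: [D, F, I, A, H, B, J, E, C, G]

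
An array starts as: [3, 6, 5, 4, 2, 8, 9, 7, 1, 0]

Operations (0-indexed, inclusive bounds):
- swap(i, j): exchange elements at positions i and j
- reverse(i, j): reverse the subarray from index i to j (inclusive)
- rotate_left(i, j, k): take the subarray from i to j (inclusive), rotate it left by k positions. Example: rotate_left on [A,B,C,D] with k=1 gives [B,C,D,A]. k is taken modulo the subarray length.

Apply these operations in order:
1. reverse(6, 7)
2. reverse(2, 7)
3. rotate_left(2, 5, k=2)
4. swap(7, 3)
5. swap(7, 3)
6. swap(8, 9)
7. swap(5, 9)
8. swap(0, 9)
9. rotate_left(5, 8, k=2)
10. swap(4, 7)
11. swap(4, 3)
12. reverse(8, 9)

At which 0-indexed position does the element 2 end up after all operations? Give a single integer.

Answer: 4

Derivation:
After 1 (reverse(6, 7)): [3, 6, 5, 4, 2, 8, 7, 9, 1, 0]
After 2 (reverse(2, 7)): [3, 6, 9, 7, 8, 2, 4, 5, 1, 0]
After 3 (rotate_left(2, 5, k=2)): [3, 6, 8, 2, 9, 7, 4, 5, 1, 0]
After 4 (swap(7, 3)): [3, 6, 8, 5, 9, 7, 4, 2, 1, 0]
After 5 (swap(7, 3)): [3, 6, 8, 2, 9, 7, 4, 5, 1, 0]
After 6 (swap(8, 9)): [3, 6, 8, 2, 9, 7, 4, 5, 0, 1]
After 7 (swap(5, 9)): [3, 6, 8, 2, 9, 1, 4, 5, 0, 7]
After 8 (swap(0, 9)): [7, 6, 8, 2, 9, 1, 4, 5, 0, 3]
After 9 (rotate_left(5, 8, k=2)): [7, 6, 8, 2, 9, 5, 0, 1, 4, 3]
After 10 (swap(4, 7)): [7, 6, 8, 2, 1, 5, 0, 9, 4, 3]
After 11 (swap(4, 3)): [7, 6, 8, 1, 2, 5, 0, 9, 4, 3]
After 12 (reverse(8, 9)): [7, 6, 8, 1, 2, 5, 0, 9, 3, 4]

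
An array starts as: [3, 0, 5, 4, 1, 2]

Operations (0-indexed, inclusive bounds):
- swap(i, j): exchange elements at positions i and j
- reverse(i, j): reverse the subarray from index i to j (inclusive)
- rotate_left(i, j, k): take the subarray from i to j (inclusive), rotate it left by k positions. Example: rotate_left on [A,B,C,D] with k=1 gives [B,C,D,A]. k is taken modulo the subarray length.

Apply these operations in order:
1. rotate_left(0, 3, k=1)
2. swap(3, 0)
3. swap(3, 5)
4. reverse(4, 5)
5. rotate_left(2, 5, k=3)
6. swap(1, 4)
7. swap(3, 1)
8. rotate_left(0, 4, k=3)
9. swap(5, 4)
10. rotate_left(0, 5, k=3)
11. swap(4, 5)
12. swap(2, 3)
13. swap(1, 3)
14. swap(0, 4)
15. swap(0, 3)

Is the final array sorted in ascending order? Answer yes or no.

Answer: yes

Derivation:
After 1 (rotate_left(0, 3, k=1)): [0, 5, 4, 3, 1, 2]
After 2 (swap(3, 0)): [3, 5, 4, 0, 1, 2]
After 3 (swap(3, 5)): [3, 5, 4, 2, 1, 0]
After 4 (reverse(4, 5)): [3, 5, 4, 2, 0, 1]
After 5 (rotate_left(2, 5, k=3)): [3, 5, 1, 4, 2, 0]
After 6 (swap(1, 4)): [3, 2, 1, 4, 5, 0]
After 7 (swap(3, 1)): [3, 4, 1, 2, 5, 0]
After 8 (rotate_left(0, 4, k=3)): [2, 5, 3, 4, 1, 0]
After 9 (swap(5, 4)): [2, 5, 3, 4, 0, 1]
After 10 (rotate_left(0, 5, k=3)): [4, 0, 1, 2, 5, 3]
After 11 (swap(4, 5)): [4, 0, 1, 2, 3, 5]
After 12 (swap(2, 3)): [4, 0, 2, 1, 3, 5]
After 13 (swap(1, 3)): [4, 1, 2, 0, 3, 5]
After 14 (swap(0, 4)): [3, 1, 2, 0, 4, 5]
After 15 (swap(0, 3)): [0, 1, 2, 3, 4, 5]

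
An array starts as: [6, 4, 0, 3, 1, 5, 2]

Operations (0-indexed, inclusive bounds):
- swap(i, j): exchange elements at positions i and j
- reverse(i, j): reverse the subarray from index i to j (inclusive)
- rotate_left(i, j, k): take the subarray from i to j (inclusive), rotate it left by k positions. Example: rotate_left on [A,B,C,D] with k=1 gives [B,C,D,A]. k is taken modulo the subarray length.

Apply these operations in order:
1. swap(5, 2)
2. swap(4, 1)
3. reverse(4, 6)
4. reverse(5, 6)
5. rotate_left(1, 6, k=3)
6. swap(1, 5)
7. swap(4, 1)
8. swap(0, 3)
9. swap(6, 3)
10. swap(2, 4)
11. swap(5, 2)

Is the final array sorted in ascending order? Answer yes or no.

After 1 (swap(5, 2)): [6, 4, 5, 3, 1, 0, 2]
After 2 (swap(4, 1)): [6, 1, 5, 3, 4, 0, 2]
After 3 (reverse(4, 6)): [6, 1, 5, 3, 2, 0, 4]
After 4 (reverse(5, 6)): [6, 1, 5, 3, 2, 4, 0]
After 5 (rotate_left(1, 6, k=3)): [6, 2, 4, 0, 1, 5, 3]
After 6 (swap(1, 5)): [6, 5, 4, 0, 1, 2, 3]
After 7 (swap(4, 1)): [6, 1, 4, 0, 5, 2, 3]
After 8 (swap(0, 3)): [0, 1, 4, 6, 5, 2, 3]
After 9 (swap(6, 3)): [0, 1, 4, 3, 5, 2, 6]
After 10 (swap(2, 4)): [0, 1, 5, 3, 4, 2, 6]
After 11 (swap(5, 2)): [0, 1, 2, 3, 4, 5, 6]

Answer: yes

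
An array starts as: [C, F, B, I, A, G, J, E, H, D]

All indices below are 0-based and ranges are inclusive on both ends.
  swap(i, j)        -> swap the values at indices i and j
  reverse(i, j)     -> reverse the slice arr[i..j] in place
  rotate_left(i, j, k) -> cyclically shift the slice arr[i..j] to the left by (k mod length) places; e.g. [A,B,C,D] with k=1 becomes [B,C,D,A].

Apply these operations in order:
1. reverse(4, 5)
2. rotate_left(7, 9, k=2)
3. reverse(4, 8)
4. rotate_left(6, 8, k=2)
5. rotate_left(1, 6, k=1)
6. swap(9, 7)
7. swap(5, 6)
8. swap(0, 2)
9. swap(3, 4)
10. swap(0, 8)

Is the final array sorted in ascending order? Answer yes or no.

After 1 (reverse(4, 5)): [C, F, B, I, G, A, J, E, H, D]
After 2 (rotate_left(7, 9, k=2)): [C, F, B, I, G, A, J, D, E, H]
After 3 (reverse(4, 8)): [C, F, B, I, E, D, J, A, G, H]
After 4 (rotate_left(6, 8, k=2)): [C, F, B, I, E, D, G, J, A, H]
After 5 (rotate_left(1, 6, k=1)): [C, B, I, E, D, G, F, J, A, H]
After 6 (swap(9, 7)): [C, B, I, E, D, G, F, H, A, J]
After 7 (swap(5, 6)): [C, B, I, E, D, F, G, H, A, J]
After 8 (swap(0, 2)): [I, B, C, E, D, F, G, H, A, J]
After 9 (swap(3, 4)): [I, B, C, D, E, F, G, H, A, J]
After 10 (swap(0, 8)): [A, B, C, D, E, F, G, H, I, J]

Answer: yes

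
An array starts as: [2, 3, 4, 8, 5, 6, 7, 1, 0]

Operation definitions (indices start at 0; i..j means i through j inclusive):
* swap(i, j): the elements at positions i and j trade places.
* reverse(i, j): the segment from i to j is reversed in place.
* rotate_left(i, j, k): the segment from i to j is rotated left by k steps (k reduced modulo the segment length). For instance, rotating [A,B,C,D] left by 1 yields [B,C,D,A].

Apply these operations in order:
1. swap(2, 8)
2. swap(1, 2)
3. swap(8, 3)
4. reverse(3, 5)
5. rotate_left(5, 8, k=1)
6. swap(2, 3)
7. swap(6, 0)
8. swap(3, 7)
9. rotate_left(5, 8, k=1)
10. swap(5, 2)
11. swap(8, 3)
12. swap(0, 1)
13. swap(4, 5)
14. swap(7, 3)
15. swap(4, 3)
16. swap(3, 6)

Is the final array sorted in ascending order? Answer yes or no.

After 1 (swap(2, 8)): [2, 3, 0, 8, 5, 6, 7, 1, 4]
After 2 (swap(1, 2)): [2, 0, 3, 8, 5, 6, 7, 1, 4]
After 3 (swap(8, 3)): [2, 0, 3, 4, 5, 6, 7, 1, 8]
After 4 (reverse(3, 5)): [2, 0, 3, 6, 5, 4, 7, 1, 8]
After 5 (rotate_left(5, 8, k=1)): [2, 0, 3, 6, 5, 7, 1, 8, 4]
After 6 (swap(2, 3)): [2, 0, 6, 3, 5, 7, 1, 8, 4]
After 7 (swap(6, 0)): [1, 0, 6, 3, 5, 7, 2, 8, 4]
After 8 (swap(3, 7)): [1, 0, 6, 8, 5, 7, 2, 3, 4]
After 9 (rotate_left(5, 8, k=1)): [1, 0, 6, 8, 5, 2, 3, 4, 7]
After 10 (swap(5, 2)): [1, 0, 2, 8, 5, 6, 3, 4, 7]
After 11 (swap(8, 3)): [1, 0, 2, 7, 5, 6, 3, 4, 8]
After 12 (swap(0, 1)): [0, 1, 2, 7, 5, 6, 3, 4, 8]
After 13 (swap(4, 5)): [0, 1, 2, 7, 6, 5, 3, 4, 8]
After 14 (swap(7, 3)): [0, 1, 2, 4, 6, 5, 3, 7, 8]
After 15 (swap(4, 3)): [0, 1, 2, 6, 4, 5, 3, 7, 8]
After 16 (swap(3, 6)): [0, 1, 2, 3, 4, 5, 6, 7, 8]

Answer: yes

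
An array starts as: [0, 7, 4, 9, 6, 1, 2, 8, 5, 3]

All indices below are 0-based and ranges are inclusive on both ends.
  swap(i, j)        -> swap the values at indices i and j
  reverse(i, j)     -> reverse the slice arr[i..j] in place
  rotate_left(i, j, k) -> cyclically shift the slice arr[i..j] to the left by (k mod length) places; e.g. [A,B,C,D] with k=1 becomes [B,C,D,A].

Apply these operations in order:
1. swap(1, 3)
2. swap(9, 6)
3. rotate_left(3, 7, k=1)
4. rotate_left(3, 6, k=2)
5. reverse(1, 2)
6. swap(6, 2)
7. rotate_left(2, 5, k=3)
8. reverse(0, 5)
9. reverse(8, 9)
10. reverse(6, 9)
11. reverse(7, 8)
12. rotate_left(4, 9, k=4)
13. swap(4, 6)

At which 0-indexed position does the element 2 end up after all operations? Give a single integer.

Answer: 6

Derivation:
After 1 (swap(1, 3)): [0, 9, 4, 7, 6, 1, 2, 8, 5, 3]
After 2 (swap(9, 6)): [0, 9, 4, 7, 6, 1, 3, 8, 5, 2]
After 3 (rotate_left(3, 7, k=1)): [0, 9, 4, 6, 1, 3, 8, 7, 5, 2]
After 4 (rotate_left(3, 6, k=2)): [0, 9, 4, 3, 8, 6, 1, 7, 5, 2]
After 5 (reverse(1, 2)): [0, 4, 9, 3, 8, 6, 1, 7, 5, 2]
After 6 (swap(6, 2)): [0, 4, 1, 3, 8, 6, 9, 7, 5, 2]
After 7 (rotate_left(2, 5, k=3)): [0, 4, 6, 1, 3, 8, 9, 7, 5, 2]
After 8 (reverse(0, 5)): [8, 3, 1, 6, 4, 0, 9, 7, 5, 2]
After 9 (reverse(8, 9)): [8, 3, 1, 6, 4, 0, 9, 7, 2, 5]
After 10 (reverse(6, 9)): [8, 3, 1, 6, 4, 0, 5, 2, 7, 9]
After 11 (reverse(7, 8)): [8, 3, 1, 6, 4, 0, 5, 7, 2, 9]
After 12 (rotate_left(4, 9, k=4)): [8, 3, 1, 6, 2, 9, 4, 0, 5, 7]
After 13 (swap(4, 6)): [8, 3, 1, 6, 4, 9, 2, 0, 5, 7]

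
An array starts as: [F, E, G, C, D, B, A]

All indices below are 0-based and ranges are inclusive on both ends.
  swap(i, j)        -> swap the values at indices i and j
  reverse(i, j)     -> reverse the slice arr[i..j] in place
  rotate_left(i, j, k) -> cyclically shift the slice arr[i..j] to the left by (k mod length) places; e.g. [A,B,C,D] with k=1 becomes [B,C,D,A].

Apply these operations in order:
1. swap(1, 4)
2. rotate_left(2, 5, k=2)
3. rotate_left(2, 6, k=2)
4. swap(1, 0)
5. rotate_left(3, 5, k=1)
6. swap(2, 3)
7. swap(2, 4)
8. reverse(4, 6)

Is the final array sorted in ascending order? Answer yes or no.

After 1 (swap(1, 4)): [F, D, G, C, E, B, A]
After 2 (rotate_left(2, 5, k=2)): [F, D, E, B, G, C, A]
After 3 (rotate_left(2, 6, k=2)): [F, D, G, C, A, E, B]
After 4 (swap(1, 0)): [D, F, G, C, A, E, B]
After 5 (rotate_left(3, 5, k=1)): [D, F, G, A, E, C, B]
After 6 (swap(2, 3)): [D, F, A, G, E, C, B]
After 7 (swap(2, 4)): [D, F, E, G, A, C, B]
After 8 (reverse(4, 6)): [D, F, E, G, B, C, A]

Answer: no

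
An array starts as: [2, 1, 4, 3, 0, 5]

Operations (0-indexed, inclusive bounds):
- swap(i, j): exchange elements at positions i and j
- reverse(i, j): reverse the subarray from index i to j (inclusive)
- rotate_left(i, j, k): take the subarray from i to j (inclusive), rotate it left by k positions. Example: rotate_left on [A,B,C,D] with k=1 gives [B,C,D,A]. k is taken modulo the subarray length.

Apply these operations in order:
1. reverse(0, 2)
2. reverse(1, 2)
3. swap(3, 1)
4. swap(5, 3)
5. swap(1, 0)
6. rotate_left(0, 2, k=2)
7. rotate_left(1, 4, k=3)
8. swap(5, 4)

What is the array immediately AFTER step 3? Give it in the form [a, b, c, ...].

After 1 (reverse(0, 2)): [4, 1, 2, 3, 0, 5]
After 2 (reverse(1, 2)): [4, 2, 1, 3, 0, 5]
After 3 (swap(3, 1)): [4, 3, 1, 2, 0, 5]

Answer: [4, 3, 1, 2, 0, 5]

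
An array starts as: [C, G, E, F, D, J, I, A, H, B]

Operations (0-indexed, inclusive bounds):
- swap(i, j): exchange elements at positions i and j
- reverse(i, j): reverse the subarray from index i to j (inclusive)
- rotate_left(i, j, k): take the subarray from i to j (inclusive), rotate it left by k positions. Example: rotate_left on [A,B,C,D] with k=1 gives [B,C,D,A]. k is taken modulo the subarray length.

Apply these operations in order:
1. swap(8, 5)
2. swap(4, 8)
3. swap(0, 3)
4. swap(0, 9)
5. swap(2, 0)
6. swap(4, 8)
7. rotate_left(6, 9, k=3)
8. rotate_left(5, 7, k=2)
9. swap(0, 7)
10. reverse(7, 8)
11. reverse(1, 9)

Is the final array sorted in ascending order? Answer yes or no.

Answer: no

Derivation:
After 1 (swap(8, 5)): [C, G, E, F, D, H, I, A, J, B]
After 2 (swap(4, 8)): [C, G, E, F, J, H, I, A, D, B]
After 3 (swap(0, 3)): [F, G, E, C, J, H, I, A, D, B]
After 4 (swap(0, 9)): [B, G, E, C, J, H, I, A, D, F]
After 5 (swap(2, 0)): [E, G, B, C, J, H, I, A, D, F]
After 6 (swap(4, 8)): [E, G, B, C, D, H, I, A, J, F]
After 7 (rotate_left(6, 9, k=3)): [E, G, B, C, D, H, F, I, A, J]
After 8 (rotate_left(5, 7, k=2)): [E, G, B, C, D, I, H, F, A, J]
After 9 (swap(0, 7)): [F, G, B, C, D, I, H, E, A, J]
After 10 (reverse(7, 8)): [F, G, B, C, D, I, H, A, E, J]
After 11 (reverse(1, 9)): [F, J, E, A, H, I, D, C, B, G]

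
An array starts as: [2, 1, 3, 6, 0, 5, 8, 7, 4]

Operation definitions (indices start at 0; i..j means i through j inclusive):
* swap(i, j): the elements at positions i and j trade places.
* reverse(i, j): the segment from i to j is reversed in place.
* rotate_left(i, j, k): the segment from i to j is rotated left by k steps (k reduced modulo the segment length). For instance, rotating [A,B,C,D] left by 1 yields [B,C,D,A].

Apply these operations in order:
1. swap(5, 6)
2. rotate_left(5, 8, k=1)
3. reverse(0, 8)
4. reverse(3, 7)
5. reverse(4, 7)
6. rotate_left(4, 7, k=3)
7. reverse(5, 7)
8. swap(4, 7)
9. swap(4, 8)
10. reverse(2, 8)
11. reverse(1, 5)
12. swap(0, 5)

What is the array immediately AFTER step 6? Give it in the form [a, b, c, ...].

Answer: [8, 4, 7, 1, 3, 5, 0, 6, 2]

Derivation:
After 1 (swap(5, 6)): [2, 1, 3, 6, 0, 8, 5, 7, 4]
After 2 (rotate_left(5, 8, k=1)): [2, 1, 3, 6, 0, 5, 7, 4, 8]
After 3 (reverse(0, 8)): [8, 4, 7, 5, 0, 6, 3, 1, 2]
After 4 (reverse(3, 7)): [8, 4, 7, 1, 3, 6, 0, 5, 2]
After 5 (reverse(4, 7)): [8, 4, 7, 1, 5, 0, 6, 3, 2]
After 6 (rotate_left(4, 7, k=3)): [8, 4, 7, 1, 3, 5, 0, 6, 2]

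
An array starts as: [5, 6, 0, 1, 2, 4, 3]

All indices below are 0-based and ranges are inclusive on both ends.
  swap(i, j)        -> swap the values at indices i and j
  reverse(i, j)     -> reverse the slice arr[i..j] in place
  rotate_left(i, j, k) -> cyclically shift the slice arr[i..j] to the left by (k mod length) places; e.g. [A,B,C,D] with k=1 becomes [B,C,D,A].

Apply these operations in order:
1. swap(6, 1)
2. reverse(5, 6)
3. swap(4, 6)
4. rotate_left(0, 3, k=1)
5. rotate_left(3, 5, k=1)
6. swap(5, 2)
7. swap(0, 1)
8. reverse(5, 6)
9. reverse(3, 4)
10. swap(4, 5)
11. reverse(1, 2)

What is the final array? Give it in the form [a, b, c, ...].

Answer: [0, 5, 3, 6, 2, 4, 1]

Derivation:
After 1 (swap(6, 1)): [5, 3, 0, 1, 2, 4, 6]
After 2 (reverse(5, 6)): [5, 3, 0, 1, 2, 6, 4]
After 3 (swap(4, 6)): [5, 3, 0, 1, 4, 6, 2]
After 4 (rotate_left(0, 3, k=1)): [3, 0, 1, 5, 4, 6, 2]
After 5 (rotate_left(3, 5, k=1)): [3, 0, 1, 4, 6, 5, 2]
After 6 (swap(5, 2)): [3, 0, 5, 4, 6, 1, 2]
After 7 (swap(0, 1)): [0, 3, 5, 4, 6, 1, 2]
After 8 (reverse(5, 6)): [0, 3, 5, 4, 6, 2, 1]
After 9 (reverse(3, 4)): [0, 3, 5, 6, 4, 2, 1]
After 10 (swap(4, 5)): [0, 3, 5, 6, 2, 4, 1]
After 11 (reverse(1, 2)): [0, 5, 3, 6, 2, 4, 1]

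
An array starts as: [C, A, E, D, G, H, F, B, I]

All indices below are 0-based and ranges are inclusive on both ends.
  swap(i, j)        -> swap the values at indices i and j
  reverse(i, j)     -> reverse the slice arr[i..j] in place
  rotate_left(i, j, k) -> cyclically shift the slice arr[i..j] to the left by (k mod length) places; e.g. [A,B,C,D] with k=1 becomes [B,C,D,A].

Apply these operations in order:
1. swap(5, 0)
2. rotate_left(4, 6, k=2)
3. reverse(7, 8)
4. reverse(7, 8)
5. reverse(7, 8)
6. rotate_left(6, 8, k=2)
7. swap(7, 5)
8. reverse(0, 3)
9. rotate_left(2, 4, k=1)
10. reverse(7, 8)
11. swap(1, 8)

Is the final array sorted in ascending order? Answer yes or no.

After 1 (swap(5, 0)): [H, A, E, D, G, C, F, B, I]
After 2 (rotate_left(4, 6, k=2)): [H, A, E, D, F, G, C, B, I]
After 3 (reverse(7, 8)): [H, A, E, D, F, G, C, I, B]
After 4 (reverse(7, 8)): [H, A, E, D, F, G, C, B, I]
After 5 (reverse(7, 8)): [H, A, E, D, F, G, C, I, B]
After 6 (rotate_left(6, 8, k=2)): [H, A, E, D, F, G, B, C, I]
After 7 (swap(7, 5)): [H, A, E, D, F, C, B, G, I]
After 8 (reverse(0, 3)): [D, E, A, H, F, C, B, G, I]
After 9 (rotate_left(2, 4, k=1)): [D, E, H, F, A, C, B, G, I]
After 10 (reverse(7, 8)): [D, E, H, F, A, C, B, I, G]
After 11 (swap(1, 8)): [D, G, H, F, A, C, B, I, E]

Answer: no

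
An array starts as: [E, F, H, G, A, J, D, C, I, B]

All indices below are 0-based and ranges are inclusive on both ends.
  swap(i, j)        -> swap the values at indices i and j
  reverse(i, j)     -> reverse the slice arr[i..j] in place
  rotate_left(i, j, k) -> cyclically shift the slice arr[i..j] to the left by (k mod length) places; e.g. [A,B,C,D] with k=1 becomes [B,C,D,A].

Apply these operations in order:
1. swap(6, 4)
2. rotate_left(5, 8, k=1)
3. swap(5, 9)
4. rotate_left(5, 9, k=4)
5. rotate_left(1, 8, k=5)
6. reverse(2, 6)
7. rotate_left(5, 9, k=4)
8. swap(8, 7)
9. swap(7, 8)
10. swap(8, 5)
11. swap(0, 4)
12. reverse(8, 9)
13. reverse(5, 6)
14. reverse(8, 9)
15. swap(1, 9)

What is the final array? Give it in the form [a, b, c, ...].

After 1 (swap(6, 4)): [E, F, H, G, D, J, A, C, I, B]
After 2 (rotate_left(5, 8, k=1)): [E, F, H, G, D, A, C, I, J, B]
After 3 (swap(5, 9)): [E, F, H, G, D, B, C, I, J, A]
After 4 (rotate_left(5, 9, k=4)): [E, F, H, G, D, A, B, C, I, J]
After 5 (rotate_left(1, 8, k=5)): [E, B, C, I, F, H, G, D, A, J]
After 6 (reverse(2, 6)): [E, B, G, H, F, I, C, D, A, J]
After 7 (rotate_left(5, 9, k=4)): [E, B, G, H, F, J, I, C, D, A]
After 8 (swap(8, 7)): [E, B, G, H, F, J, I, D, C, A]
After 9 (swap(7, 8)): [E, B, G, H, F, J, I, C, D, A]
After 10 (swap(8, 5)): [E, B, G, H, F, D, I, C, J, A]
After 11 (swap(0, 4)): [F, B, G, H, E, D, I, C, J, A]
After 12 (reverse(8, 9)): [F, B, G, H, E, D, I, C, A, J]
After 13 (reverse(5, 6)): [F, B, G, H, E, I, D, C, A, J]
After 14 (reverse(8, 9)): [F, B, G, H, E, I, D, C, J, A]
After 15 (swap(1, 9)): [F, A, G, H, E, I, D, C, J, B]

Answer: [F, A, G, H, E, I, D, C, J, B]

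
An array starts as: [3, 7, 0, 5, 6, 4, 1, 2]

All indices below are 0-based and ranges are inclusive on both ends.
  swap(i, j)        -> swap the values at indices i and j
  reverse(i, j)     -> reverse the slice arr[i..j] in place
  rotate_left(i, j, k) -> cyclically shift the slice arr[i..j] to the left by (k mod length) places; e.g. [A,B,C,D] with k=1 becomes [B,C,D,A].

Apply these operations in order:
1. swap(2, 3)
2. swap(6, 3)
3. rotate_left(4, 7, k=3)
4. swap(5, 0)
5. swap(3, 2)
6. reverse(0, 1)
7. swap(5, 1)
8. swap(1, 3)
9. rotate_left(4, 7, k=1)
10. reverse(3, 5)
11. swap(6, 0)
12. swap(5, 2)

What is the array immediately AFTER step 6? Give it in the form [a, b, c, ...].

Answer: [7, 6, 1, 5, 2, 3, 4, 0]

Derivation:
After 1 (swap(2, 3)): [3, 7, 5, 0, 6, 4, 1, 2]
After 2 (swap(6, 3)): [3, 7, 5, 1, 6, 4, 0, 2]
After 3 (rotate_left(4, 7, k=3)): [3, 7, 5, 1, 2, 6, 4, 0]
After 4 (swap(5, 0)): [6, 7, 5, 1, 2, 3, 4, 0]
After 5 (swap(3, 2)): [6, 7, 1, 5, 2, 3, 4, 0]
After 6 (reverse(0, 1)): [7, 6, 1, 5, 2, 3, 4, 0]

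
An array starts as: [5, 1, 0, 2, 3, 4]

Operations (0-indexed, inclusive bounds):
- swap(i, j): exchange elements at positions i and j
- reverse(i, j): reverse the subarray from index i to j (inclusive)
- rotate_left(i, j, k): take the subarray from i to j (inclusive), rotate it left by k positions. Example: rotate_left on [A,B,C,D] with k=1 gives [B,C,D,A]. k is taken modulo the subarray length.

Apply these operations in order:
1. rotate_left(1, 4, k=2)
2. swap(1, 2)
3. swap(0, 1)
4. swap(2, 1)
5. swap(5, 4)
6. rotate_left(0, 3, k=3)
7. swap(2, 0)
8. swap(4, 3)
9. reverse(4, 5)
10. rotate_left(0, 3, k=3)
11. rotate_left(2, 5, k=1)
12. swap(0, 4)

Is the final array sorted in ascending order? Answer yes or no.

Answer: no

Derivation:
After 1 (rotate_left(1, 4, k=2)): [5, 2, 3, 1, 0, 4]
After 2 (swap(1, 2)): [5, 3, 2, 1, 0, 4]
After 3 (swap(0, 1)): [3, 5, 2, 1, 0, 4]
After 4 (swap(2, 1)): [3, 2, 5, 1, 0, 4]
After 5 (swap(5, 4)): [3, 2, 5, 1, 4, 0]
After 6 (rotate_left(0, 3, k=3)): [1, 3, 2, 5, 4, 0]
After 7 (swap(2, 0)): [2, 3, 1, 5, 4, 0]
After 8 (swap(4, 3)): [2, 3, 1, 4, 5, 0]
After 9 (reverse(4, 5)): [2, 3, 1, 4, 0, 5]
After 10 (rotate_left(0, 3, k=3)): [4, 2, 3, 1, 0, 5]
After 11 (rotate_left(2, 5, k=1)): [4, 2, 1, 0, 5, 3]
After 12 (swap(0, 4)): [5, 2, 1, 0, 4, 3]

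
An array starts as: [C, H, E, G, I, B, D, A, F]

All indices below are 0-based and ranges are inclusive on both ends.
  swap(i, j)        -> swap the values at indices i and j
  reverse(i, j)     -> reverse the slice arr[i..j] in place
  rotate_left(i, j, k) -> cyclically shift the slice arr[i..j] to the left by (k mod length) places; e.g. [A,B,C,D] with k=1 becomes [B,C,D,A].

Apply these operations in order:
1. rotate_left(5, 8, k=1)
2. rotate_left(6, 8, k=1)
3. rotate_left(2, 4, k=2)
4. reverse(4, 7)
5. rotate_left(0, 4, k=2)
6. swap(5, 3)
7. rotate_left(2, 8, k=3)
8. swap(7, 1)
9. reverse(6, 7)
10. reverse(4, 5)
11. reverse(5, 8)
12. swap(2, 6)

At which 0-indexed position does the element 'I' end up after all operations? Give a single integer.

Answer: 0

Derivation:
After 1 (rotate_left(5, 8, k=1)): [C, H, E, G, I, D, A, F, B]
After 2 (rotate_left(6, 8, k=1)): [C, H, E, G, I, D, F, B, A]
After 3 (rotate_left(2, 4, k=2)): [C, H, I, E, G, D, F, B, A]
After 4 (reverse(4, 7)): [C, H, I, E, B, F, D, G, A]
After 5 (rotate_left(0, 4, k=2)): [I, E, B, C, H, F, D, G, A]
After 6 (swap(5, 3)): [I, E, B, F, H, C, D, G, A]
After 7 (rotate_left(2, 8, k=3)): [I, E, C, D, G, A, B, F, H]
After 8 (swap(7, 1)): [I, F, C, D, G, A, B, E, H]
After 9 (reverse(6, 7)): [I, F, C, D, G, A, E, B, H]
After 10 (reverse(4, 5)): [I, F, C, D, A, G, E, B, H]
After 11 (reverse(5, 8)): [I, F, C, D, A, H, B, E, G]
After 12 (swap(2, 6)): [I, F, B, D, A, H, C, E, G]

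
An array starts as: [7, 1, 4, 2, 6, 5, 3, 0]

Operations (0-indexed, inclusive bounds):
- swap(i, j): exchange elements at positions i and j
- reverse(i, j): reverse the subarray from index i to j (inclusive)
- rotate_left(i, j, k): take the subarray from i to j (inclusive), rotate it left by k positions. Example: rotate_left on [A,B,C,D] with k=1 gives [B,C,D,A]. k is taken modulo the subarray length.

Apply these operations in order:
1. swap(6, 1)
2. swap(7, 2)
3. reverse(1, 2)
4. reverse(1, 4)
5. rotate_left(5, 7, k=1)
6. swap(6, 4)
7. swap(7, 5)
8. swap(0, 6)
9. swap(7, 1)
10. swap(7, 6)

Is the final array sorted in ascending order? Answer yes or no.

After 1 (swap(6, 1)): [7, 3, 4, 2, 6, 5, 1, 0]
After 2 (swap(7, 2)): [7, 3, 0, 2, 6, 5, 1, 4]
After 3 (reverse(1, 2)): [7, 0, 3, 2, 6, 5, 1, 4]
After 4 (reverse(1, 4)): [7, 6, 2, 3, 0, 5, 1, 4]
After 5 (rotate_left(5, 7, k=1)): [7, 6, 2, 3, 0, 1, 4, 5]
After 6 (swap(6, 4)): [7, 6, 2, 3, 4, 1, 0, 5]
After 7 (swap(7, 5)): [7, 6, 2, 3, 4, 5, 0, 1]
After 8 (swap(0, 6)): [0, 6, 2, 3, 4, 5, 7, 1]
After 9 (swap(7, 1)): [0, 1, 2, 3, 4, 5, 7, 6]
After 10 (swap(7, 6)): [0, 1, 2, 3, 4, 5, 6, 7]

Answer: yes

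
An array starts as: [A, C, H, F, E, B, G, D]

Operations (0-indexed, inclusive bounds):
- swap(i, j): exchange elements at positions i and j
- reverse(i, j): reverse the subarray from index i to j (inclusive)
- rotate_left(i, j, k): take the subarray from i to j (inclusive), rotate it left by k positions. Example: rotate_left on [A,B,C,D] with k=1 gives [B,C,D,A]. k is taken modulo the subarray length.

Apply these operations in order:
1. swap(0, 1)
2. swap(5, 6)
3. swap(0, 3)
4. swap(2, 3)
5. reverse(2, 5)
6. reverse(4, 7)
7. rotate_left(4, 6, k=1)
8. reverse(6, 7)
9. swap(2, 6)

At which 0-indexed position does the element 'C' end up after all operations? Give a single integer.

Answer: 5

Derivation:
After 1 (swap(0, 1)): [C, A, H, F, E, B, G, D]
After 2 (swap(5, 6)): [C, A, H, F, E, G, B, D]
After 3 (swap(0, 3)): [F, A, H, C, E, G, B, D]
After 4 (swap(2, 3)): [F, A, C, H, E, G, B, D]
After 5 (reverse(2, 5)): [F, A, G, E, H, C, B, D]
After 6 (reverse(4, 7)): [F, A, G, E, D, B, C, H]
After 7 (rotate_left(4, 6, k=1)): [F, A, G, E, B, C, D, H]
After 8 (reverse(6, 7)): [F, A, G, E, B, C, H, D]
After 9 (swap(2, 6)): [F, A, H, E, B, C, G, D]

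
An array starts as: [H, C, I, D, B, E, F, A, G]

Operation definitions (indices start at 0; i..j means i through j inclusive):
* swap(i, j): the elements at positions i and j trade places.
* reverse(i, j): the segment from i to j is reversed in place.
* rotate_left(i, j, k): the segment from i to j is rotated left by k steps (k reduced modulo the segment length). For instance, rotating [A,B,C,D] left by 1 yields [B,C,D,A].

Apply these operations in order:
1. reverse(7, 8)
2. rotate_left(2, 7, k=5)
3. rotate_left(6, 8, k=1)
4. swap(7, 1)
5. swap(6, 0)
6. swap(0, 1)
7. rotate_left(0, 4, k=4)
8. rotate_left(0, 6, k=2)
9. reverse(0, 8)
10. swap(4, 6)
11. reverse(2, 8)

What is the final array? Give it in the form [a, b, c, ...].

Answer: [E, C, F, G, H, B, I, D, A]

Derivation:
After 1 (reverse(7, 8)): [H, C, I, D, B, E, F, G, A]
After 2 (rotate_left(2, 7, k=5)): [H, C, G, I, D, B, E, F, A]
After 3 (rotate_left(6, 8, k=1)): [H, C, G, I, D, B, F, A, E]
After 4 (swap(7, 1)): [H, A, G, I, D, B, F, C, E]
After 5 (swap(6, 0)): [F, A, G, I, D, B, H, C, E]
After 6 (swap(0, 1)): [A, F, G, I, D, B, H, C, E]
After 7 (rotate_left(0, 4, k=4)): [D, A, F, G, I, B, H, C, E]
After 8 (rotate_left(0, 6, k=2)): [F, G, I, B, H, D, A, C, E]
After 9 (reverse(0, 8)): [E, C, A, D, H, B, I, G, F]
After 10 (swap(4, 6)): [E, C, A, D, I, B, H, G, F]
After 11 (reverse(2, 8)): [E, C, F, G, H, B, I, D, A]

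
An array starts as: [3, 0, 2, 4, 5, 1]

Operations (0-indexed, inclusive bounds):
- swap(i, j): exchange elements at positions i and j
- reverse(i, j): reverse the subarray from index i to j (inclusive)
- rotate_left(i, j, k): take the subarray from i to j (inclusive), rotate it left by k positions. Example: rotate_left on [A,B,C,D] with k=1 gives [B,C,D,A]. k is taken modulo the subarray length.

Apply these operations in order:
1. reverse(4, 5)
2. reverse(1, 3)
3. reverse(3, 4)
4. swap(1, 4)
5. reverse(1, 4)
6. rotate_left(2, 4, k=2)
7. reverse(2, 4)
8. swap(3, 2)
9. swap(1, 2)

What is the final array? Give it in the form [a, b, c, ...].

After 1 (reverse(4, 5)): [3, 0, 2, 4, 1, 5]
After 2 (reverse(1, 3)): [3, 4, 2, 0, 1, 5]
After 3 (reverse(3, 4)): [3, 4, 2, 1, 0, 5]
After 4 (swap(1, 4)): [3, 0, 2, 1, 4, 5]
After 5 (reverse(1, 4)): [3, 4, 1, 2, 0, 5]
After 6 (rotate_left(2, 4, k=2)): [3, 4, 0, 1, 2, 5]
After 7 (reverse(2, 4)): [3, 4, 2, 1, 0, 5]
After 8 (swap(3, 2)): [3, 4, 1, 2, 0, 5]
After 9 (swap(1, 2)): [3, 1, 4, 2, 0, 5]

Answer: [3, 1, 4, 2, 0, 5]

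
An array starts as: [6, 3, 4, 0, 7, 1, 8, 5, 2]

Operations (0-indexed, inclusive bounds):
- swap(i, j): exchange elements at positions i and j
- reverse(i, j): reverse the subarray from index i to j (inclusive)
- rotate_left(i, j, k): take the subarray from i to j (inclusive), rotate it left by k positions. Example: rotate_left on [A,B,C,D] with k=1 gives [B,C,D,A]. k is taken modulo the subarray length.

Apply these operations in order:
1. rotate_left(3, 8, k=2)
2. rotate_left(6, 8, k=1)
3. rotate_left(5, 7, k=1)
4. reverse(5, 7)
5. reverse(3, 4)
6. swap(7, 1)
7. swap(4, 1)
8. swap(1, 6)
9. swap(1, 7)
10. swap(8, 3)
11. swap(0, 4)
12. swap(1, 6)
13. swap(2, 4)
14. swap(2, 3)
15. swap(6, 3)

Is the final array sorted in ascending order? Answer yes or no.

Answer: yes

Derivation:
After 1 (rotate_left(3, 8, k=2)): [6, 3, 4, 1, 8, 5, 2, 0, 7]
After 2 (rotate_left(6, 8, k=1)): [6, 3, 4, 1, 8, 5, 0, 7, 2]
After 3 (rotate_left(5, 7, k=1)): [6, 3, 4, 1, 8, 0, 7, 5, 2]
After 4 (reverse(5, 7)): [6, 3, 4, 1, 8, 5, 7, 0, 2]
After 5 (reverse(3, 4)): [6, 3, 4, 8, 1, 5, 7, 0, 2]
After 6 (swap(7, 1)): [6, 0, 4, 8, 1, 5, 7, 3, 2]
After 7 (swap(4, 1)): [6, 1, 4, 8, 0, 5, 7, 3, 2]
After 8 (swap(1, 6)): [6, 7, 4, 8, 0, 5, 1, 3, 2]
After 9 (swap(1, 7)): [6, 3, 4, 8, 0, 5, 1, 7, 2]
After 10 (swap(8, 3)): [6, 3, 4, 2, 0, 5, 1, 7, 8]
After 11 (swap(0, 4)): [0, 3, 4, 2, 6, 5, 1, 7, 8]
After 12 (swap(1, 6)): [0, 1, 4, 2, 6, 5, 3, 7, 8]
After 13 (swap(2, 4)): [0, 1, 6, 2, 4, 5, 3, 7, 8]
After 14 (swap(2, 3)): [0, 1, 2, 6, 4, 5, 3, 7, 8]
After 15 (swap(6, 3)): [0, 1, 2, 3, 4, 5, 6, 7, 8]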